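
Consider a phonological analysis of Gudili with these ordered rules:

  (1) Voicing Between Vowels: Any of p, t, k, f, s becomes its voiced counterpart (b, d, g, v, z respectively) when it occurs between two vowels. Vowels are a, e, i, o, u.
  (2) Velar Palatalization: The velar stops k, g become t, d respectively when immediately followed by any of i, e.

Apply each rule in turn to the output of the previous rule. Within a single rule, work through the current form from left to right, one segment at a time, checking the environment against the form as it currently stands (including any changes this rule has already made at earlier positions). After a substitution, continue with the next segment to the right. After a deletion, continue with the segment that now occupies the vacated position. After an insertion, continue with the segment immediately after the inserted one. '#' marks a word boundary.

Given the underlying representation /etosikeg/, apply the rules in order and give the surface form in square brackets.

(1) Voicing Between Vowels: [etosikeg] → [edozigeg]
(2) Velar Palatalization: [edozigeg] → [edozideg]

[edozideg]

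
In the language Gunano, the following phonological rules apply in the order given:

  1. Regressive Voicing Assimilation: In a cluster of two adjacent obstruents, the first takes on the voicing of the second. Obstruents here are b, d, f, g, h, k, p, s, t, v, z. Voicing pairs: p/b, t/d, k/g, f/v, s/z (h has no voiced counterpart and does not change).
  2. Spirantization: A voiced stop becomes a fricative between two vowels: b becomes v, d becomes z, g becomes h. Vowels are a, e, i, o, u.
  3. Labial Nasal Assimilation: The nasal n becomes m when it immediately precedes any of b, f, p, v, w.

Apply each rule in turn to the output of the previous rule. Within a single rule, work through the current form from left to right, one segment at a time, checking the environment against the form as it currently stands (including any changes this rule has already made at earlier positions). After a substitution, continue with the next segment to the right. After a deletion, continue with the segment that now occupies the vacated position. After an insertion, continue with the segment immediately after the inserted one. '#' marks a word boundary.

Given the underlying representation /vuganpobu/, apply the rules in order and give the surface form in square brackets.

[vuhampovu]

1 Regressive Voicing Assimilation: no change — [vuganpobu]
2 Spirantization: [vuganpobu] → [vuhanpovu]
3 Labial Nasal Assimilation: [vuhanpovu] → [vuhampovu]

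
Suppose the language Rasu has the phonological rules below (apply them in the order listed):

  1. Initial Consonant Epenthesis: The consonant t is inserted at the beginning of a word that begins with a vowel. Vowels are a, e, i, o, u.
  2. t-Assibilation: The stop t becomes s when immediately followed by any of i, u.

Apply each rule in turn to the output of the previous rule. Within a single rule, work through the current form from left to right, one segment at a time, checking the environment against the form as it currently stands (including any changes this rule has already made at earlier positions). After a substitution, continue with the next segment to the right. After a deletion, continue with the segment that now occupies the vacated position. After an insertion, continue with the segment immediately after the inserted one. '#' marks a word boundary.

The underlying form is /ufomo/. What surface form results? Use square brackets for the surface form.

1 Initial Consonant Epenthesis: [ufomo] → [tufomo]
2 t-Assibilation: [tufomo] → [sufomo]

[sufomo]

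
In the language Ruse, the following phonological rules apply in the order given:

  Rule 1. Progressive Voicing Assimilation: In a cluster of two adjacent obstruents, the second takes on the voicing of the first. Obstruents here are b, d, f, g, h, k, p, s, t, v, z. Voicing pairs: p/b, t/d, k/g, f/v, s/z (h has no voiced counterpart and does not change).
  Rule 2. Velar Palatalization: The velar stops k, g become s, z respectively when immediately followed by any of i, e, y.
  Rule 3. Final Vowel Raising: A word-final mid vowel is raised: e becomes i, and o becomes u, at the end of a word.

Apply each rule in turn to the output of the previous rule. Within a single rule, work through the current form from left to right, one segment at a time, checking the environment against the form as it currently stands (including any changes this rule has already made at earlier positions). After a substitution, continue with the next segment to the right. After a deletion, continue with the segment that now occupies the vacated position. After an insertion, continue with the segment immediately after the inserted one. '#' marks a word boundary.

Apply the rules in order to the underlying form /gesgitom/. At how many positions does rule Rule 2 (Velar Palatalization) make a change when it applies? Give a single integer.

Rule 1 Progressive Voicing Assimilation: [gesgitom] → [geskitom]
Rule 2 Velar Palatalization: [geskitom] → [zessitom]
Rule 3 Final Vowel Raising: no change — [zessitom]
Rule Rule 2 changed 2 position(s).

2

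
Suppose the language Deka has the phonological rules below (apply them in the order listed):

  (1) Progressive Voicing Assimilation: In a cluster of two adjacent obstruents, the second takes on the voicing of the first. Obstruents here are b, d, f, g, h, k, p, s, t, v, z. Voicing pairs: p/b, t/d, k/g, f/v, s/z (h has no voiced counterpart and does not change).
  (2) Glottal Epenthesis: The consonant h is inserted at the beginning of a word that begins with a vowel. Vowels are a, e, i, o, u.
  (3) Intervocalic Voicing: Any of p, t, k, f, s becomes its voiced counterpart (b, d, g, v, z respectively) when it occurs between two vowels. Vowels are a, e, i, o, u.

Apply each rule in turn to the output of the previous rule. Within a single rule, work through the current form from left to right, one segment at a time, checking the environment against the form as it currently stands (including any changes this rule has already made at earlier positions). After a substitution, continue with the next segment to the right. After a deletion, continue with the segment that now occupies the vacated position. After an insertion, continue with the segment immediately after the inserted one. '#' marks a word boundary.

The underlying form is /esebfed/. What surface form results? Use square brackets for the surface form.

(1) Progressive Voicing Assimilation: [esebfed] → [esebved]
(2) Glottal Epenthesis: [esebved] → [hesebved]
(3) Intervocalic Voicing: [hesebved] → [hezebved]

[hezebved]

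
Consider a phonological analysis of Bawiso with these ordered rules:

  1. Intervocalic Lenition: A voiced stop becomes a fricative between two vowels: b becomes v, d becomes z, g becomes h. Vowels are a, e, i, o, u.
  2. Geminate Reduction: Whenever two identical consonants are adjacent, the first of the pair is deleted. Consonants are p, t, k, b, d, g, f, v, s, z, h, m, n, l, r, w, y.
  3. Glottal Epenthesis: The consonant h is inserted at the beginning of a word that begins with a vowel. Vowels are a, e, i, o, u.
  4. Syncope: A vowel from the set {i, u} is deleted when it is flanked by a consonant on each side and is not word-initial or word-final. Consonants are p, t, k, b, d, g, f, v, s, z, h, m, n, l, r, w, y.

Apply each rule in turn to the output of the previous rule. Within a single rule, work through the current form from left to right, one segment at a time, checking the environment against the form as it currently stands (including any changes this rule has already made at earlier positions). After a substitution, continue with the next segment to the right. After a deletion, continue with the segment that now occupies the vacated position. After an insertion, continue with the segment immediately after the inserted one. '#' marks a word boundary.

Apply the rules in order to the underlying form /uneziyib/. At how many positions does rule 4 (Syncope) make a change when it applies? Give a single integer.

3

1 Intervocalic Lenition: no change — [uneziyib]
2 Geminate Reduction: no change — [uneziyib]
3 Glottal Epenthesis: [uneziyib] → [huneziyib]
4 Syncope: [huneziyib] → [hnezyb]
Rule 4 changed 3 position(s).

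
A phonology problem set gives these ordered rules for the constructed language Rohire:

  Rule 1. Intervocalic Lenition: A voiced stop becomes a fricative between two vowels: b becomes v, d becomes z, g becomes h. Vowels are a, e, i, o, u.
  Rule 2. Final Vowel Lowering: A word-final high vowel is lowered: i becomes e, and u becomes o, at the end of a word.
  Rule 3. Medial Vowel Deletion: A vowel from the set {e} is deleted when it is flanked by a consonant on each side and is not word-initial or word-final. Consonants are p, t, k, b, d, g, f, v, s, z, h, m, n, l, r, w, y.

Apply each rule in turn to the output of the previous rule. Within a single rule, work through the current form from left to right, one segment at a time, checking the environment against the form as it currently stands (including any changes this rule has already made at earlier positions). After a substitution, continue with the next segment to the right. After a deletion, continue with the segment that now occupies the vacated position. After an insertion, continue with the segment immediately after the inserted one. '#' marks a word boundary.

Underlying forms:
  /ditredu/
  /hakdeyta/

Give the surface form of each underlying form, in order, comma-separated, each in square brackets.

[ditrzo], [hakdyta]

/ditredu/:
  Rule 1 Intervocalic Lenition: [ditredu] → [ditrezu]
  Rule 2 Final Vowel Lowering: [ditrezu] → [ditrezo]
  Rule 3 Medial Vowel Deletion: [ditrezo] → [ditrzo]
/hakdeyta/:
  Rule 1 Intervocalic Lenition: no change — [hakdeyta]
  Rule 2 Final Vowel Lowering: no change — [hakdeyta]
  Rule 3 Medial Vowel Deletion: [hakdeyta] → [hakdyta]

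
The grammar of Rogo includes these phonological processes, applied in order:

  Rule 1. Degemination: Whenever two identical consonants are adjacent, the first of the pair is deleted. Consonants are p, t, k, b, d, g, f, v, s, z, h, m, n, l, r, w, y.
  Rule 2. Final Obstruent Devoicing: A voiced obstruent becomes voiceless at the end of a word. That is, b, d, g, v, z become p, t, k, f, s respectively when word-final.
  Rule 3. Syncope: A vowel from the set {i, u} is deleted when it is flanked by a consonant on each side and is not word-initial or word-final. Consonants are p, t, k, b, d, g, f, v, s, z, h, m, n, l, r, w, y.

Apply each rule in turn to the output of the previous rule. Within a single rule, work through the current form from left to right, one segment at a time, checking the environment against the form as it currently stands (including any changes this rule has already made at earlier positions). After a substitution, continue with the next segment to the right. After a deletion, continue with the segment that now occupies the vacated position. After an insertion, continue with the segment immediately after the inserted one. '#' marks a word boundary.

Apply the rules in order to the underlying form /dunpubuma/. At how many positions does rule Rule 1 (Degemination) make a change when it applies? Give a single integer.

0

Rule 1 Degemination: no change — [dunpubuma]
Rule 2 Final Obstruent Devoicing: no change — [dunpubuma]
Rule 3 Syncope: [dunpubuma] → [dnpbma]
Rule Rule 1 changed 0 position(s).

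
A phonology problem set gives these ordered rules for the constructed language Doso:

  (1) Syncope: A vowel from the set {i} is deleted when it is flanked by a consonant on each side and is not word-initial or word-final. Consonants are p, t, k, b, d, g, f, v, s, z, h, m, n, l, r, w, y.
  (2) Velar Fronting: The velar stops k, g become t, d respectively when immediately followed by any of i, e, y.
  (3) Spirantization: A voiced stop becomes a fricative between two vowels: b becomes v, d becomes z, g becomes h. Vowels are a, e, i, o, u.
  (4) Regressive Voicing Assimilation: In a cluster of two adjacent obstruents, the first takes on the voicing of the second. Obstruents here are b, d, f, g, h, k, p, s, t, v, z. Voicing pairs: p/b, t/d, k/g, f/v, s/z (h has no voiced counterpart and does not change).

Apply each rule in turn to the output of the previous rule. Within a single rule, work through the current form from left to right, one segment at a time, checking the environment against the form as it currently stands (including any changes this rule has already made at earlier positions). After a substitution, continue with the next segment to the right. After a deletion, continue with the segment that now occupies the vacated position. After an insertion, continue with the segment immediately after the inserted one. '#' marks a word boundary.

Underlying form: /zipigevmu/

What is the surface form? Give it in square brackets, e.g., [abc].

[sbdevmu]

(1) Syncope: [zipigevmu] → [zpgevmu]
(2) Velar Fronting: [zpgevmu] → [zpdevmu]
(3) Spirantization: no change — [zpdevmu]
(4) Regressive Voicing Assimilation: [zpdevmu] → [sbdevmu]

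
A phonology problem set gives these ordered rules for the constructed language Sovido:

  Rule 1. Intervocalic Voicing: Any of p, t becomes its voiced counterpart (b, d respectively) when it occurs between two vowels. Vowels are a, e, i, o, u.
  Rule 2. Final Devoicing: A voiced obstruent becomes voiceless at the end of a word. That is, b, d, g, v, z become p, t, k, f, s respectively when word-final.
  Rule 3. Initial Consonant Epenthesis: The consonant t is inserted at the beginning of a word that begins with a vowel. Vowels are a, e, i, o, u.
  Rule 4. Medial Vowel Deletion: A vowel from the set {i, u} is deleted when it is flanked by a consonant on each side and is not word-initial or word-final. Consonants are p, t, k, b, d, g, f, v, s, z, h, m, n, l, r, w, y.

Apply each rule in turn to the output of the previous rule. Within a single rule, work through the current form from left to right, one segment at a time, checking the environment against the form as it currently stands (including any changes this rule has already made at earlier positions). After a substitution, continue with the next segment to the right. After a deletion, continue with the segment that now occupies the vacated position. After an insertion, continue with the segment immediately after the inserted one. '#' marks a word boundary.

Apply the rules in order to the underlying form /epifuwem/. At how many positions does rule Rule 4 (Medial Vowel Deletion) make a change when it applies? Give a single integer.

2

Rule 1 Intervocalic Voicing: [epifuwem] → [ebifuwem]
Rule 2 Final Devoicing: no change — [ebifuwem]
Rule 3 Initial Consonant Epenthesis: [ebifuwem] → [tebifuwem]
Rule 4 Medial Vowel Deletion: [tebifuwem] → [tebfwem]
Rule Rule 4 changed 2 position(s).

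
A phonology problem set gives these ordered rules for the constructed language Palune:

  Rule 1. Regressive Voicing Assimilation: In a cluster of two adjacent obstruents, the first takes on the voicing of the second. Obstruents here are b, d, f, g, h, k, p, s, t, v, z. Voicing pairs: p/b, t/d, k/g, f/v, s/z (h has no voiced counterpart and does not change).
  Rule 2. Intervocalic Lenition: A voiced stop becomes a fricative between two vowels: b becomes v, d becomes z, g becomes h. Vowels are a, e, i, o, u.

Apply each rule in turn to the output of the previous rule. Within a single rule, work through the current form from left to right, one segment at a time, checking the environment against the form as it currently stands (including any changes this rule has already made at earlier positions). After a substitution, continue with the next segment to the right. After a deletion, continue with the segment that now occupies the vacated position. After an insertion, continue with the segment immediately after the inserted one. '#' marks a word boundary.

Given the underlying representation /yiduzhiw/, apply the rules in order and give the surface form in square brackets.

Rule 1 Regressive Voicing Assimilation: [yiduzhiw] → [yidushiw]
Rule 2 Intervocalic Lenition: [yidushiw] → [yizushiw]

[yizushiw]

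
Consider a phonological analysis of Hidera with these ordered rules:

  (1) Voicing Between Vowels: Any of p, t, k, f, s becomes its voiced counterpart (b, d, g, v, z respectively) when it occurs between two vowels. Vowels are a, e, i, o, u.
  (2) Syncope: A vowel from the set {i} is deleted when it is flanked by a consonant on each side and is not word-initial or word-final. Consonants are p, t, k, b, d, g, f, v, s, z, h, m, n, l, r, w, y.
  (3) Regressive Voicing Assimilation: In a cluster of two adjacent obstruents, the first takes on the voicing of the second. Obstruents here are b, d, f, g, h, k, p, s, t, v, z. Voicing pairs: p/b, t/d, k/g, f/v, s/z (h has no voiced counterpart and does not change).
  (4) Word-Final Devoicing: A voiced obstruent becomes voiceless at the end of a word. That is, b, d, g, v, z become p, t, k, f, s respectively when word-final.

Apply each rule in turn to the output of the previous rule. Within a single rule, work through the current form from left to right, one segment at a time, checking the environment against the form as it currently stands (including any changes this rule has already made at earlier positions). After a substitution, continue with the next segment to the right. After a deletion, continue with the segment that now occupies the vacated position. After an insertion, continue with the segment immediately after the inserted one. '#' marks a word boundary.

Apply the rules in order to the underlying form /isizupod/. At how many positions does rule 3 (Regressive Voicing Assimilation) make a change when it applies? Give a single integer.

(1) Voicing Between Vowels: [isizupod] → [izizubod]
(2) Syncope: [izizubod] → [izzubod]
(3) Regressive Voicing Assimilation: no change — [izzubod]
(4) Word-Final Devoicing: [izzubod] → [izzubot]
Rule 3 changed 0 position(s).

0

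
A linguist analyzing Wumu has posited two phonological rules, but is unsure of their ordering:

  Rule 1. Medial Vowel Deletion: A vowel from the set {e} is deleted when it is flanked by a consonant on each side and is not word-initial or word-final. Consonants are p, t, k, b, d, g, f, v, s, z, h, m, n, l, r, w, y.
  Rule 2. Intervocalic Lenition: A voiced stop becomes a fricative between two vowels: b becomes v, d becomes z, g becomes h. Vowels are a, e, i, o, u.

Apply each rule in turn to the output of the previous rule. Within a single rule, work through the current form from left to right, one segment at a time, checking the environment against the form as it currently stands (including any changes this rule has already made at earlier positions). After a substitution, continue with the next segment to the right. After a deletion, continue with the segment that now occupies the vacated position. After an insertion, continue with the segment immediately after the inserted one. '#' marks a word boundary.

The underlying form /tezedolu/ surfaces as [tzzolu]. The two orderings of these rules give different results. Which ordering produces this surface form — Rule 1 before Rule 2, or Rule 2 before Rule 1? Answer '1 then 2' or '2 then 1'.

Order 1 then 2:
  1 Medial Vowel Deletion: [tezedolu] → [tzdolu]
  2 Intervocalic Lenition: no change — [tzdolu]
  result: [tzdolu]
Order 2 then 1:
  2 Intervocalic Lenition: [tezedolu] → [tezezolu]
  1 Medial Vowel Deletion: [tezezolu] → [tzzolu]
  result: [tzzolu]

2 then 1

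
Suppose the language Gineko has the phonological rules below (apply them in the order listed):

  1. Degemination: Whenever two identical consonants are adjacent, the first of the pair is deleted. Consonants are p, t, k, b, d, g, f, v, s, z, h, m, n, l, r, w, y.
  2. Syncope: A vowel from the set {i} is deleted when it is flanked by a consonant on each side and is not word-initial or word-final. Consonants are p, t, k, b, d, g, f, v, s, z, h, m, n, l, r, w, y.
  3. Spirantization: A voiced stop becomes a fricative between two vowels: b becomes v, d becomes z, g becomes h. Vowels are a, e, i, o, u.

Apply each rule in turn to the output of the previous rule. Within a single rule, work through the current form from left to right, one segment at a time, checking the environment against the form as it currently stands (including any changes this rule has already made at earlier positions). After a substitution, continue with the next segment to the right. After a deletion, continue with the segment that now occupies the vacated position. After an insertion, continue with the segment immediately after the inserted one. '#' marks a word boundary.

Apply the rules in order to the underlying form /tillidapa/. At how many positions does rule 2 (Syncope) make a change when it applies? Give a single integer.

2

1 Degemination: [tillidapa] → [tilidapa]
2 Syncope: [tilidapa] → [tldapa]
3 Spirantization: no change — [tldapa]
Rule 2 changed 2 position(s).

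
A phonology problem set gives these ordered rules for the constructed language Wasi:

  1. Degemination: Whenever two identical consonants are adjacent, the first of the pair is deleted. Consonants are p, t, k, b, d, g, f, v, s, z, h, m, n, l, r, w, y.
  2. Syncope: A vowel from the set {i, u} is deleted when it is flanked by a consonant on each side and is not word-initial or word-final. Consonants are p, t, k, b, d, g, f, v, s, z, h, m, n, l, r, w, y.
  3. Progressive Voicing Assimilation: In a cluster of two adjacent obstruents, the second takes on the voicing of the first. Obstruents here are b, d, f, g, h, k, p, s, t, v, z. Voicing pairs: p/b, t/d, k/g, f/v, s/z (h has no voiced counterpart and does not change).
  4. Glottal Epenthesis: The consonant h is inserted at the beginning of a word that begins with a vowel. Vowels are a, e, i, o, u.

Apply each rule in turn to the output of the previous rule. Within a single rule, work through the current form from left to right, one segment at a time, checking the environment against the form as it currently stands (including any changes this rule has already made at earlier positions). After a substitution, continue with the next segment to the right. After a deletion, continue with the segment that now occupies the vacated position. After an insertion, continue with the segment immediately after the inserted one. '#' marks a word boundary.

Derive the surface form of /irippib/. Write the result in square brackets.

[hirpp]

1 Degemination: [irippib] → [iripib]
2 Syncope: [iripib] → [irpb]
3 Progressive Voicing Assimilation: [irpb] → [irpp]
4 Glottal Epenthesis: [irpp] → [hirpp]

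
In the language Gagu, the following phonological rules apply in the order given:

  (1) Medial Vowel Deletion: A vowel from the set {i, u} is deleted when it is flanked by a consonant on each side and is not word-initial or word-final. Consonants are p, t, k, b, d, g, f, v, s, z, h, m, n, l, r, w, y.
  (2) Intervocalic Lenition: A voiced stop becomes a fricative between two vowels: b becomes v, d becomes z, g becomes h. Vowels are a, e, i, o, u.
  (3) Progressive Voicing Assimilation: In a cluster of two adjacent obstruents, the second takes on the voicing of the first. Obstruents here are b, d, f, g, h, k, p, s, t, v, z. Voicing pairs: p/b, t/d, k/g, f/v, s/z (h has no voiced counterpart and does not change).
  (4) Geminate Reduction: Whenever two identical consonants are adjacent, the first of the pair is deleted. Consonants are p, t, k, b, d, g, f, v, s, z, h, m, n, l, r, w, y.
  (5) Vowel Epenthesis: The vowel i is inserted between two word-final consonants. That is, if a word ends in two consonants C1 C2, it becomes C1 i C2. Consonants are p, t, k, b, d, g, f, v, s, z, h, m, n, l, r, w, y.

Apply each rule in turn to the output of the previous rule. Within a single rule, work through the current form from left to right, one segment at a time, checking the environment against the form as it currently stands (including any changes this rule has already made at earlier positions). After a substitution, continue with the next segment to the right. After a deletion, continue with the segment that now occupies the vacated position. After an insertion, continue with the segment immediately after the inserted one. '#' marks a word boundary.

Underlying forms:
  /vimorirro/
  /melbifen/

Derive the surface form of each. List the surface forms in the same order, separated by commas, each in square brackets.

/vimorirro/:
  (1) Medial Vowel Deletion: [vimorirro] → [vmorrro]
  (2) Intervocalic Lenition: no change — [vmorrro]
  (3) Progressive Voicing Assimilation: no change — [vmorrro]
  (4) Geminate Reduction: [vmorrro] → [vmoro]
  (5) Vowel Epenthesis: no change — [vmoro]
/melbifen/:
  (1) Medial Vowel Deletion: [melbifen] → [melbfen]
  (2) Intervocalic Lenition: no change — [melbfen]
  (3) Progressive Voicing Assimilation: [melbfen] → [melbven]
  (4) Geminate Reduction: no change — [melbven]
  (5) Vowel Epenthesis: no change — [melbven]

[vmoro], [melbven]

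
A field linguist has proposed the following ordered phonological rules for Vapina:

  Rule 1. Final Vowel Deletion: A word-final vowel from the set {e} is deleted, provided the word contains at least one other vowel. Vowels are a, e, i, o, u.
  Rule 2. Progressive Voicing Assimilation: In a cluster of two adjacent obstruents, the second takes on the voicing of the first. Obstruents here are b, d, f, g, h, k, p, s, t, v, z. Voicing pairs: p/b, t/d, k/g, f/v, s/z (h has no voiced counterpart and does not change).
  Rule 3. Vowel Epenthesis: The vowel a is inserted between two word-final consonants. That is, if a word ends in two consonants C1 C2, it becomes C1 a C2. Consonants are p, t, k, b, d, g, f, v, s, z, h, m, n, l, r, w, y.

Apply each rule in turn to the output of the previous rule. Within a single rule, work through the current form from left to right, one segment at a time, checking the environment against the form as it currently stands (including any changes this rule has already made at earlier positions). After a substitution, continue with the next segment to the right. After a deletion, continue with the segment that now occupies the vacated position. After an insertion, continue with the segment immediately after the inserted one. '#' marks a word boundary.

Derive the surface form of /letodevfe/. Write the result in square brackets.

Rule 1 Final Vowel Deletion: [letodevfe] → [letodevf]
Rule 2 Progressive Voicing Assimilation: [letodevf] → [letodevv]
Rule 3 Vowel Epenthesis: [letodevv] → [letodevav]

[letodevav]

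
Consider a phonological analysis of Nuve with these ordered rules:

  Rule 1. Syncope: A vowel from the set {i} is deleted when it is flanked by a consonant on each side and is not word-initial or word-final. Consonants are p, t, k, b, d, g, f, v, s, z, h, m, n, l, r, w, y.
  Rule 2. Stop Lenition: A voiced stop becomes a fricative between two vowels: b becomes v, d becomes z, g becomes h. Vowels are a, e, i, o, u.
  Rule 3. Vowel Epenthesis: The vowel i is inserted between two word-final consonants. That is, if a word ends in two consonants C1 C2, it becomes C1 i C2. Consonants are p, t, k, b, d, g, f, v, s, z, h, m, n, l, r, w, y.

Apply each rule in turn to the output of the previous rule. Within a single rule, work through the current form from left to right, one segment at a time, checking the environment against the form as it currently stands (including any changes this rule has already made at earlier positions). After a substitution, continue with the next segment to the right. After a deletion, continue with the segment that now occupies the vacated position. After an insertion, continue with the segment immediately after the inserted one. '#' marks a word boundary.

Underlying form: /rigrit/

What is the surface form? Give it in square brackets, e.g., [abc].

Rule 1 Syncope: [rigrit] → [rgrt]
Rule 2 Stop Lenition: no change — [rgrt]
Rule 3 Vowel Epenthesis: [rgrt] → [rgrit]

[rgrit]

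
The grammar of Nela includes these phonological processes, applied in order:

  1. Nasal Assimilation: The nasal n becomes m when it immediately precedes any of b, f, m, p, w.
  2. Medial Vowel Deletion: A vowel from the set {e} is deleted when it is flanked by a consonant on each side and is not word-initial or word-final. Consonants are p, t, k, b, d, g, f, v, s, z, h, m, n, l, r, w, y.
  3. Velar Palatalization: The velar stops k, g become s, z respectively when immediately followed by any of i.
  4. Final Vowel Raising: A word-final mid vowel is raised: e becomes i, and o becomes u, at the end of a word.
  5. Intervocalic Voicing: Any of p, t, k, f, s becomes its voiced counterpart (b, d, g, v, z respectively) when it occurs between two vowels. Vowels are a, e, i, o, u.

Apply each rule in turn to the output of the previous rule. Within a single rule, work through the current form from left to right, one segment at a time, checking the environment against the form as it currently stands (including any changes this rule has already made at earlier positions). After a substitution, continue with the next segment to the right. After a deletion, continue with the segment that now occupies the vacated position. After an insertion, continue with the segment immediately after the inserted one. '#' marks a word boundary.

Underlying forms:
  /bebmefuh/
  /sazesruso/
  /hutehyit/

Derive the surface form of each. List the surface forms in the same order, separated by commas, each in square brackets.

/bebmefuh/:
  1 Nasal Assimilation: no change — [bebmefuh]
  2 Medial Vowel Deletion: [bebmefuh] → [bbmfuh]
  3 Velar Palatalization: no change — [bbmfuh]
  4 Final Vowel Raising: no change — [bbmfuh]
  5 Intervocalic Voicing: no change — [bbmfuh]
/sazesruso/:
  1 Nasal Assimilation: no change — [sazesruso]
  2 Medial Vowel Deletion: [sazesruso] → [sazsruso]
  3 Velar Palatalization: no change — [sazsruso]
  4 Final Vowel Raising: [sazsruso] → [sazsrusu]
  5 Intervocalic Voicing: [sazsrusu] → [sazsruzu]
/hutehyit/:
  1 Nasal Assimilation: no change — [hutehyit]
  2 Medial Vowel Deletion: [hutehyit] → [huthyit]
  3 Velar Palatalization: no change — [huthyit]
  4 Final Vowel Raising: no change — [huthyit]
  5 Intervocalic Voicing: no change — [huthyit]

[bbmfuh], [sazsruzu], [huthyit]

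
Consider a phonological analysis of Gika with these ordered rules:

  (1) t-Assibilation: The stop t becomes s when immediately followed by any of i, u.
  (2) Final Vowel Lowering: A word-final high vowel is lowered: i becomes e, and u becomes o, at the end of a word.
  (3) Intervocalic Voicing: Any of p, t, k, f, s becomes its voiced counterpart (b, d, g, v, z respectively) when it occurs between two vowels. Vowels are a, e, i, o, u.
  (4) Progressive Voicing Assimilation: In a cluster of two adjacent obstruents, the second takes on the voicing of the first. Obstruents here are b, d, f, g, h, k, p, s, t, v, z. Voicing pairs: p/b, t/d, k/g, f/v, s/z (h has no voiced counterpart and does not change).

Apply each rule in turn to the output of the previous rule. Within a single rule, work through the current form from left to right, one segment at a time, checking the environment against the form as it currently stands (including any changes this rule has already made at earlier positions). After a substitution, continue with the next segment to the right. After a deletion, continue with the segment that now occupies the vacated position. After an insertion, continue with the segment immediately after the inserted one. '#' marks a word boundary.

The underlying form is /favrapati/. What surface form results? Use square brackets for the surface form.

(1) t-Assibilation: [favrapati] → [favrapasi]
(2) Final Vowel Lowering: [favrapasi] → [favrapase]
(3) Intervocalic Voicing: [favrapase] → [favrabaze]
(4) Progressive Voicing Assimilation: no change — [favrabaze]

[favrabaze]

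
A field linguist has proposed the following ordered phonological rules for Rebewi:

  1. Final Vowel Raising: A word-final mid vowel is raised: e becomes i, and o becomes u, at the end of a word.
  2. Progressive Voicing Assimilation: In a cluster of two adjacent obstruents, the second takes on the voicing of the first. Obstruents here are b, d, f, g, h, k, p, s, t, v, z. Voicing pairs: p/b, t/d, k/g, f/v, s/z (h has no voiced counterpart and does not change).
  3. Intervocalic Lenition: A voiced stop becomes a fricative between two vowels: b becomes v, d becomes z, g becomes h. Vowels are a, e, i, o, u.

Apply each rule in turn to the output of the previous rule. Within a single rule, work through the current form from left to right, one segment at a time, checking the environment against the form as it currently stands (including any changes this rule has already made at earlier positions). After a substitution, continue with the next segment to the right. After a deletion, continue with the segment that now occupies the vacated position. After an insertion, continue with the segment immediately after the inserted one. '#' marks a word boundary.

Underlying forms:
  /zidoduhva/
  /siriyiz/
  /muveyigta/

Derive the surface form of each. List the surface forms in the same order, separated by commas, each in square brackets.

[zizozuhfa], [siriyiz], [muveyigda]

/zidoduhva/:
  1 Final Vowel Raising: no change — [zidoduhva]
  2 Progressive Voicing Assimilation: [zidoduhva] → [zidoduhfa]
  3 Intervocalic Lenition: [zidoduhfa] → [zizozuhfa]
/siriyiz/:
  1 Final Vowel Raising: no change — [siriyiz]
  2 Progressive Voicing Assimilation: no change — [siriyiz]
  3 Intervocalic Lenition: no change — [siriyiz]
/muveyigta/:
  1 Final Vowel Raising: no change — [muveyigta]
  2 Progressive Voicing Assimilation: [muveyigta] → [muveyigda]
  3 Intervocalic Lenition: no change — [muveyigda]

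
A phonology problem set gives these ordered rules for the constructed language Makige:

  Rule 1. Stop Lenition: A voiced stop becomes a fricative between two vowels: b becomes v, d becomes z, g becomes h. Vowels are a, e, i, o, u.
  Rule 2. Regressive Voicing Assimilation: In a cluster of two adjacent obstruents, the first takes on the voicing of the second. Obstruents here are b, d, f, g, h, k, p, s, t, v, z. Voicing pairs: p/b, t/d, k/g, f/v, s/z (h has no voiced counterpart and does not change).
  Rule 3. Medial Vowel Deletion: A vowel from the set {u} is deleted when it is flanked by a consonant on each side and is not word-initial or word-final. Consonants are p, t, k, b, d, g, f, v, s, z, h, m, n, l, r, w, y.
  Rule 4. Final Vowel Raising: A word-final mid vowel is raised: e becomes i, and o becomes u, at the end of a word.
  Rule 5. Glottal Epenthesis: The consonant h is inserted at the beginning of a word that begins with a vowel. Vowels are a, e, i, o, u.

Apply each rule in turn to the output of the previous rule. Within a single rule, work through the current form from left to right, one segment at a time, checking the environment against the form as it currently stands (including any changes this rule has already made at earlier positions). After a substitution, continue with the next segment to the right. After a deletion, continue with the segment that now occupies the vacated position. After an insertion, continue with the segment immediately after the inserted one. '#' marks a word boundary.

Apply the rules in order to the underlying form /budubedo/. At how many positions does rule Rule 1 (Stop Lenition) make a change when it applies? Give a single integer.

3

Rule 1 Stop Lenition: [budubedo] → [buzuvezo]
Rule 2 Regressive Voicing Assimilation: no change — [buzuvezo]
Rule 3 Medial Vowel Deletion: [buzuvezo] → [bzvezo]
Rule 4 Final Vowel Raising: [bzvezo] → [bzvezu]
Rule 5 Glottal Epenthesis: no change — [bzvezu]
Rule Rule 1 changed 3 position(s).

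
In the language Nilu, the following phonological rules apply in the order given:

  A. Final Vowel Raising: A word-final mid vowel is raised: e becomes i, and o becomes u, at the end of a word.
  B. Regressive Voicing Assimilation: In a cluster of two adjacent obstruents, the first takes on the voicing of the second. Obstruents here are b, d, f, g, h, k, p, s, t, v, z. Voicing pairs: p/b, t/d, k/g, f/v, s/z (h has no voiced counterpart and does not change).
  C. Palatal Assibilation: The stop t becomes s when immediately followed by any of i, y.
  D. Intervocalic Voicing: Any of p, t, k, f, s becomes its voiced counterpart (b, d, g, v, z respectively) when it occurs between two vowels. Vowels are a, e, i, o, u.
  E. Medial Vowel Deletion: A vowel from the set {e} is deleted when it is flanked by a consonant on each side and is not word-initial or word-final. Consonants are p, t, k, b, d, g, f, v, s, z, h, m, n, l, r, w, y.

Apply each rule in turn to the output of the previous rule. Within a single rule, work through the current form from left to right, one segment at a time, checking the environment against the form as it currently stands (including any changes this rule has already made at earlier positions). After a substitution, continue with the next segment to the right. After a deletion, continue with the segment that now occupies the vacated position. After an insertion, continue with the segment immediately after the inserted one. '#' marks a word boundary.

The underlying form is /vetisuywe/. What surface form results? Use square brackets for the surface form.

[vzizuywi]

A Final Vowel Raising: [vetisuywe] → [vetisuywi]
B Regressive Voicing Assimilation: no change — [vetisuywi]
C Palatal Assibilation: [vetisuywi] → [vesisuywi]
D Intervocalic Voicing: [vesisuywi] → [vezizuywi]
E Medial Vowel Deletion: [vezizuywi] → [vzizuywi]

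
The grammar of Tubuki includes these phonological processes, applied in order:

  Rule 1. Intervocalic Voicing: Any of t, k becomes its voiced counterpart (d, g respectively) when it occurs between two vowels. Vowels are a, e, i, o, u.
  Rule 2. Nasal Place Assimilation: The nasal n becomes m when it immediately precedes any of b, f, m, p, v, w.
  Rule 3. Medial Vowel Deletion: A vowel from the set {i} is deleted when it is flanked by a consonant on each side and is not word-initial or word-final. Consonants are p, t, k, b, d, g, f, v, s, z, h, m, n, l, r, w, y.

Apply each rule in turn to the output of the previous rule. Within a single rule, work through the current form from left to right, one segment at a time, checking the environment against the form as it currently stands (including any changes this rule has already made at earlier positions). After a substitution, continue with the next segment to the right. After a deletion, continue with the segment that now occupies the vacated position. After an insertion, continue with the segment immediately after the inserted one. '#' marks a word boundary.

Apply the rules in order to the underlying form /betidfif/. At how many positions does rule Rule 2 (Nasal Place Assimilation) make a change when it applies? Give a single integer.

0

Rule 1 Intervocalic Voicing: [betidfif] → [bedidfif]
Rule 2 Nasal Place Assimilation: no change — [bedidfif]
Rule 3 Medial Vowel Deletion: [bedidfif] → [beddff]
Rule Rule 2 changed 0 position(s).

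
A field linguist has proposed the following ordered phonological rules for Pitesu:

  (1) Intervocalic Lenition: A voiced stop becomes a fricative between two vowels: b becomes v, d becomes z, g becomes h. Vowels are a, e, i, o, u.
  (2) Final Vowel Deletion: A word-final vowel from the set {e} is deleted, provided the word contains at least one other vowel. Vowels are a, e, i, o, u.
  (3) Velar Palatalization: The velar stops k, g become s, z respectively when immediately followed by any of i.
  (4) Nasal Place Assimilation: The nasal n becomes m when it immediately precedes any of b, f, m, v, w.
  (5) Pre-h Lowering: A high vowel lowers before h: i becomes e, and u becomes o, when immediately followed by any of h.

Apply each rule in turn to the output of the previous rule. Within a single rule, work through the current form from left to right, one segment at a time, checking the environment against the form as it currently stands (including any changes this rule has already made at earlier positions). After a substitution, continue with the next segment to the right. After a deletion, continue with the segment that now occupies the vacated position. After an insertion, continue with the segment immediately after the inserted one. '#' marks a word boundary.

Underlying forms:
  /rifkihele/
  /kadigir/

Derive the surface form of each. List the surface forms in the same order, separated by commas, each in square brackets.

/rifkihele/:
  (1) Intervocalic Lenition: no change — [rifkihele]
  (2) Final Vowel Deletion: [rifkihele] → [rifkihel]
  (3) Velar Palatalization: [rifkihel] → [rifsihel]
  (4) Nasal Place Assimilation: no change — [rifsihel]
  (5) Pre-h Lowering: [rifsihel] → [rifsehel]
/kadigir/:
  (1) Intervocalic Lenition: [kadigir] → [kazihir]
  (2) Final Vowel Deletion: no change — [kazihir]
  (3) Velar Palatalization: no change — [kazihir]
  (4) Nasal Place Assimilation: no change — [kazihir]
  (5) Pre-h Lowering: [kazihir] → [kazehir]

[rifsehel], [kazehir]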